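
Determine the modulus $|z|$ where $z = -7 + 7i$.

|z| = sqrt(a^2 + b^2) = sqrt((-7)^2 + 7^2) = sqrt(98) = sqrt(98)


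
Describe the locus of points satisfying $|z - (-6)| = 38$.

|z - z0| = r describes a circle centered at z0 with radius r
Here z0 = -6 and r = 38
Locus: Circle centered at (-6, 0) with radius 38


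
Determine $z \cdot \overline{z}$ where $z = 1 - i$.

z * conjugate(z) = |z|^2 = a^2 + b^2
= 1^2 + (-1)^2 = 2


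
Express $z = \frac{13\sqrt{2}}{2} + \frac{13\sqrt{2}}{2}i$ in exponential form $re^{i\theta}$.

r = |z| = sqrt((13*sqrt(2)/2)^2 + (13*sqrt(2)/2)^2) = sqrt(169/2 + 169/2) = sqrt(169) = 13
θ = arctan(b/a) = arctan(9.1924/9.1924) (quadrant-adjusted) = 45° = π/4
z = 13e^(i*π/4)


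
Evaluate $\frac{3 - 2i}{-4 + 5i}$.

Multiply numerator and denominator by conjugate (-4 - 5i):
= (3 - 2i)(-4 - 5i) / ((-4)^2 + 5^2)
= (-22 - 7i) / 41
= -22/41 - (7/41)i


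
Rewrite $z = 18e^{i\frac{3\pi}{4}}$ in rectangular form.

a = r cos θ = 18 * -sqrt(2)/2 = -9*sqrt(2)
b = r sin θ = 18 * sqrt(2)/2 = 9*sqrt(2)
z = -9*sqrt(2) + 9*sqrt(2)i


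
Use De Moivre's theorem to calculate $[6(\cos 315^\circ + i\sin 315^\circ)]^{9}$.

By De Moivre: z^n = r^n(cos(nθ) + i sin(nθ))
= 6^9(cos(9*315°) + i sin(9*315°))
= 10077696(cos 315° + i sin 315°)
= 5038848*sqrt(2) - 5038848*sqrt(2)i


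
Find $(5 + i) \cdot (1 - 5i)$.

(a1*a2 - b1*b2) + (a1*b2 + b1*a2)i
= (5 - (-5)) + (-25 + 1)i
= 10 - 24i


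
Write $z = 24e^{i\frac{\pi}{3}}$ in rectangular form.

a = r cos θ = 24 * 1/2 = 12
b = r sin θ = 24 * sqrt(3)/2 = 12*sqrt(3)
z = 12 + 12*sqrt(3)i


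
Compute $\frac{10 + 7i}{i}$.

Multiply numerator and denominator by conjugate (-i):
= (10 + 7i)(-i) / (0^2 + 1^2)
= (7 - 10i) / 1
= 7 - 10i


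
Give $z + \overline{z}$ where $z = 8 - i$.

z + conjugate(z) = (a + bi) + (a - bi) = 2a
= 2 * 8 = 16


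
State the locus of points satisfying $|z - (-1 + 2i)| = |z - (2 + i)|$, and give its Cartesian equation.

|z - z1| = |z - z2| means z is equidistant from z1 and z2,
i.e. the perpendicular bisector of the segment from (-1, 2) to (2, 1) (midpoint (1/2, 3/2)).
With z = x + yi, square both sides:
(x - (-1))^2 + (y - 2)^2 = (x - 2)^2 + (y - 1)^2
The x^2 and y^2 terms cancel: 6x + (-2)y = 5 - 5 = 0
Simplify: 3x - y = 0
Locus: Perpendicular bisector of the segment from (-1, 2) to (2, 1): the line 3x - y = 0


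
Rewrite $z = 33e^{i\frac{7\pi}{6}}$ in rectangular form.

a = r cos θ = 33 * -sqrt(3)/2 = -33*sqrt(3)/2
b = r sin θ = 33 * -1/2 = -33/2
z = -33*sqrt(3)/2 - (33/2)i


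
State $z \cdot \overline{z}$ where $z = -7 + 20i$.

z * conjugate(z) = |z|^2 = a^2 + b^2
= (-7)^2 + 20^2 = 449


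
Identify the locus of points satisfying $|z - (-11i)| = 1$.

|z - z0| = r describes a circle centered at z0 with radius r
Here z0 = -11i and r = 1
Locus: Circle centered at (0, -11) with radius 1


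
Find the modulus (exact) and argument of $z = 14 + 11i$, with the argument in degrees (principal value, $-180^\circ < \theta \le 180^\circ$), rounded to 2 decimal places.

|z| = sqrt(14^2 + 11^2) = sqrt(317)
arg(z) = arctan(b/a) = arctan(11/14) (quadrant-adjusted) = 38.16°


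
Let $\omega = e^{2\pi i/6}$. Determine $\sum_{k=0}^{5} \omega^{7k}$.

Let ζ = ω^7 = e^(2πi·7/6). Since 6 ∤ 7, ζ ≠ 1.
Sum = Σ_{k=0}^{5} ζ^k = (ζ^6 - 1)/(ζ - 1) = (ω^{7·6} - 1)/(ζ - 1) = (1 - 1)/(ζ - 1) = 0


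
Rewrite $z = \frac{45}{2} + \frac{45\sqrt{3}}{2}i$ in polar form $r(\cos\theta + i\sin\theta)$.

r = |z| = sqrt(a^2 + b^2) = sqrt((45/2)^2 + (45*sqrt(3)/2)^2) = sqrt(2025/4 + 6075/4) = sqrt(2025) = 45
θ = arctan(b/a) = arctan(38.9711/22.5) (quadrant-adjusted) = 60°
z = 45(cos 60° + i sin 60°)


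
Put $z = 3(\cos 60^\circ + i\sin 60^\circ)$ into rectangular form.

a = r cos θ = 3 * 1/2 = 3/2
b = r sin θ = 3 * sqrt(3)/2 = 3*sqrt(3)/2
z = 3/2 + (3*sqrt(3)/2)i


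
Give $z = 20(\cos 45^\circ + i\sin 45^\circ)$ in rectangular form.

a = r cos θ = 20 * sqrt(2)/2 = 10*sqrt(2)
b = r sin θ = 20 * sqrt(2)/2 = 10*sqrt(2)
z = 10*sqrt(2) + 10*sqrt(2)i


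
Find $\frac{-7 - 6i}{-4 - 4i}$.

Multiply numerator and denominator by conjugate (-4 + 4i):
= (-7 - 6i)(-4 + 4i) / ((-4)^2 + (-4)^2)
= (52 - 4i) / 32
Divide through by 4: (13 - i) / 8
= 13/8 - (1/8)i


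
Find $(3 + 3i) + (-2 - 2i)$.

(3 + (-2)) + (3 + (-2))i = 1 + i


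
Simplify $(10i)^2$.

(a + bi)^2 = a^2 - b^2 + 2abi
= 0^2 - 10^2 + 2*0*10i
= -100


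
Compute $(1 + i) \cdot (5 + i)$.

(a1*a2 - b1*b2) + (a1*b2 + b1*a2)i
= (5 - 1) + (1 + 5)i
= 4 + 6i


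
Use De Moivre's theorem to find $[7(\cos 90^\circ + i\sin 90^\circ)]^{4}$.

By De Moivre: z^n = r^n(cos(nθ) + i sin(nθ))
= 7^4(cos(4*90°) + i sin(4*90°))
= 2401(cos 0° + i sin 0°)
= 2401


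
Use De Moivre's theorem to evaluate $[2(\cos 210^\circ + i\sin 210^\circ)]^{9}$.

By De Moivre: z^n = r^n(cos(nθ) + i sin(nθ))
= 2^9(cos(9*210°) + i sin(9*210°))
= 512(cos 90° + i sin 90°)
= 512i


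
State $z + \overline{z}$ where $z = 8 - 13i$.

z + conjugate(z) = (a + bi) + (a - bi) = 2a
= 2 * 8 = 16


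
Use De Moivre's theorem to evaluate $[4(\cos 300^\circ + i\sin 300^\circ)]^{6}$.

By De Moivre: z^n = r^n(cos(nθ) + i sin(nθ))
= 4^6(cos(6*300°) + i sin(6*300°))
= 4096(cos 0° + i sin 0°)
= 4096


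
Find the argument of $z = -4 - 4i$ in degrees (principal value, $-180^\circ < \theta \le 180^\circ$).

θ = arctan(b/a) = arctan(-4/-4) (quadrant-adjusted) = -135°


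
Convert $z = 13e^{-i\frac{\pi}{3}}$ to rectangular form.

a = r cos θ = 13 * 1/2 = 13/2
b = r sin θ = 13 * -sqrt(3)/2 = -13*sqrt(3)/2
z = 13/2 - (13*sqrt(3)/2)i


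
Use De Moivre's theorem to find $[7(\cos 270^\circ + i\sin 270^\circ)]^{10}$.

By De Moivre: z^n = r^n(cos(nθ) + i sin(nθ))
= 7^10(cos(10*270°) + i sin(10*270°))
= 282475249(cos 180° + i sin 180°)
= -282475249


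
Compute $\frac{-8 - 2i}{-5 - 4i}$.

Multiply numerator and denominator by conjugate (-5 + 4i):
= (-8 - 2i)(-5 + 4i) / ((-5)^2 + (-4)^2)
= (48 - 22i) / 41
= 48/41 - (22/41)i


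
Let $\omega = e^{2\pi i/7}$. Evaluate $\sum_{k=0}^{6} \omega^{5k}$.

Let ζ = ω^5 = e^(2πi·5/7). Since 7 ∤ 5, ζ ≠ 1.
Sum = Σ_{k=0}^{6} ζ^k = (ζ^7 - 1)/(ζ - 1) = (ω^{5·7} - 1)/(ζ - 1) = (1 - 1)/(ζ - 1) = 0


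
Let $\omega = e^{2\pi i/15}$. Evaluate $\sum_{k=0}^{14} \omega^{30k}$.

Since 15 divides 30, ω^30 = (ω^15)^2 = 1^2 = 1, so every term is 1.
Sum = 15 · 1 = 15


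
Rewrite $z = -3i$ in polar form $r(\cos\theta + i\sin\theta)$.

r = |z| = sqrt(a^2 + b^2) = sqrt((0)^2 + (-3)^2) = sqrt(0 + 9) = sqrt(9) = 3
a = 0 and b < 0, so z lies on the negative imaginary axis: θ = 270°
z = 3(cos 270° + i sin 270°)


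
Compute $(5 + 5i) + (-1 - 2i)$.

(5 + (-1)) + (5 + (-2))i = 4 + 3i


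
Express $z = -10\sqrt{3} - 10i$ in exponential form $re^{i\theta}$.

r = |z| = sqrt((-10*sqrt(3))^2 + (-10)^2) = sqrt(300 + 100) = sqrt(400) = 20
θ = arctan(b/a) = arctan(-10/-17.3205) (quadrant-adjusted) = -150° = -5π/6
z = 20e^(-i*5π/6)


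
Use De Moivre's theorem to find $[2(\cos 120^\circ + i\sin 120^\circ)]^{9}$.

By De Moivre: z^n = r^n(cos(nθ) + i sin(nθ))
= 2^9(cos(9*120°) + i sin(9*120°))
= 512(cos 0° + i sin 0°)
= 512


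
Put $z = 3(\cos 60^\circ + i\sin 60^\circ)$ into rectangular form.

a = r cos θ = 3 * 1/2 = 3/2
b = r sin θ = 3 * sqrt(3)/2 = 3*sqrt(3)/2
z = 3/2 + (3*sqrt(3)/2)i


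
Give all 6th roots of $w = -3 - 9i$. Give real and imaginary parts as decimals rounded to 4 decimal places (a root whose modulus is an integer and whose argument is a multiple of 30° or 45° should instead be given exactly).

|w| = sqrt(90) ≈ 9.486833, arg(w) ≈ 251.565051°
Root modulus = sqrt(90)^(1/6) ≈ 1.454968
Root arguments: θ_k = (arg(w) + 360°k)/6 for k = 0, 1, ..., 5
Compute each root as (root modulus)(cos θ_k + i sin θ_k) using full-precision intermediates, then round to 4 decimal places.
Roots: 1.0825 + 0.9722i, -0.3007 + 1.4236i, -1.3832 + 0.4514i, -1.0825 - 0.9722i, 0.3007 - 1.4236i, 1.3832 - 0.4514i


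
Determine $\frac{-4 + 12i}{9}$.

Divisor is real, so divide each part by 9:
= -4/9 + (4/3)i


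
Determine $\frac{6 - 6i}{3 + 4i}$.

Multiply numerator and denominator by conjugate (3 - 4i):
= (6 - 6i)(3 - 4i) / (3^2 + 4^2)
= (-6 - 42i) / 25
= -6/25 - (42/25)i


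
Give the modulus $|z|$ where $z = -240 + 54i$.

|z| = sqrt(a^2 + b^2) = sqrt((-240)^2 + 54^2) = sqrt(60516) = 246


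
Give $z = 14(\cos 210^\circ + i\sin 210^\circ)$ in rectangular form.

a = r cos θ = 14 * -sqrt(3)/2 = -7*sqrt(3)
b = r sin θ = 14 * -1/2 = -7
z = -7*sqrt(3) - 7i


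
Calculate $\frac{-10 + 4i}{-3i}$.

Multiply numerator and denominator by conjugate (3i):
= (-10 + 4i)(3i) / (0^2 + (-3)^2)
= (-12 - 30i) / 9
Divide through by 3: (-4 - 10i) / 3
= -4/3 - (10/3)i


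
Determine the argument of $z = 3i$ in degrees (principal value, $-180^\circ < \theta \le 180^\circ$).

a = 0 and b > 0, so z lies on the positive imaginary axis: θ = 90°


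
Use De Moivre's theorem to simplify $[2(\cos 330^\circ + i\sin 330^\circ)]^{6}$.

By De Moivre: z^n = r^n(cos(nθ) + i sin(nθ))
= 2^6(cos(6*330°) + i sin(6*330°))
= 64(cos 180° + i sin 180°)
= -64


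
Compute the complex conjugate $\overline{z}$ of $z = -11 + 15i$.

If z = a + bi, then conjugate(z) = a - bi
conjugate(-11 + 15i) = -11 - 15i


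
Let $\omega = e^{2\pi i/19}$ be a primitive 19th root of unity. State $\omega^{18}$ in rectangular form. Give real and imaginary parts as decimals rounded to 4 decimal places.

ω^18 = e^(2πi·18/19) = e^(i·36π/19)
= cos(36π/19) + i sin(36π/19)
= 0.9458 - 0.3247i


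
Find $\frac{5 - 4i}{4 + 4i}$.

Multiply numerator and denominator by conjugate (4 - 4i):
= (5 - 4i)(4 - 4i) / (4^2 + 4^2)
= (4 - 36i) / 32
Divide through by 4: (1 - 9i) / 8
= 1/8 - (9/8)i


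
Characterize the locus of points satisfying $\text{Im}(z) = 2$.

Im(z) = y where z = x + yi; the equation y = 2 is satisfied by all points with that y-coordinate
Locus: Horizontal line y = 2


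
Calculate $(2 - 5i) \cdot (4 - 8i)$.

(a1*a2 - b1*b2) + (a1*b2 + b1*a2)i
= (8 - 40) + (-16 + (-20))i
= -32 - 36i


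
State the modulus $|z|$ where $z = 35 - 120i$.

|z| = sqrt(a^2 + b^2) = sqrt(35^2 + (-120)^2) = sqrt(15625) = 125


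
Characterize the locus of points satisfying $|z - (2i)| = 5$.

|z - z0| = r describes a circle centered at z0 with radius r
Here z0 = 2i and r = 5
Locus: Circle centered at (0, 2) with radius 5


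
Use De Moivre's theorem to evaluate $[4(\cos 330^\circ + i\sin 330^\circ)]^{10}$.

By De Moivre: z^n = r^n(cos(nθ) + i sin(nθ))
= 4^10(cos(10*330°) + i sin(10*330°))
= 1048576(cos 60° + i sin 60°)
= 524288 + 524288*sqrt(3)i


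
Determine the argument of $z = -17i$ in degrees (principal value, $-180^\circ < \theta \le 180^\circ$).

a = 0 and b < 0, so z lies on the negative imaginary axis: θ = -90°


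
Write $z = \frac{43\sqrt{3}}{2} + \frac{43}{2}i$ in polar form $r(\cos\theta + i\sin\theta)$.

r = |z| = sqrt(a^2 + b^2) = sqrt((43*sqrt(3)/2)^2 + (43/2)^2) = sqrt(5547/4 + 1849/4) = sqrt(1849) = 43
θ = arctan(b/a) = arctan(21.5/37.2391) (quadrant-adjusted) = 30°
z = 43(cos 30° + i sin 30°)


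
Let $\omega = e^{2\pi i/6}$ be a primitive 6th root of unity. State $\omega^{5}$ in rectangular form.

ω^5 = e^(2πi·5/6) = e^(i·5π/3)
= cos(5π/3) + i sin(5π/3)
= 1/2 - (sqrt(3)/2)i


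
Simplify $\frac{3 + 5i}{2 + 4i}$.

Multiply numerator and denominator by conjugate (2 - 4i):
= (3 + 5i)(2 - 4i) / (2^2 + 4^2)
= (26 - 2i) / 20
Divide through by 2: (13 - i) / 10
= 13/10 - (1/10)i


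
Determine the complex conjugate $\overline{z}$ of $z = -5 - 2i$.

If z = a + bi, then conjugate(z) = a - bi
conjugate(-5 - 2i) = -5 + 2i


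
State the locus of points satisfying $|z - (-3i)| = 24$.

|z - z0| = r describes a circle centered at z0 with radius r
Here z0 = -3i and r = 24
Locus: Circle centered at (0, -3) with radius 24


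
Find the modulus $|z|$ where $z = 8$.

|z| = sqrt(a^2 + b^2) = sqrt(8^2 + 0^2) = sqrt(64) = 8


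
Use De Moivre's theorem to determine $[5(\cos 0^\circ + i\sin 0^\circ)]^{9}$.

By De Moivre: z^n = r^n(cos(nθ) + i sin(nθ))
= 5^9(cos(9*0°) + i sin(9*0°))
= 1953125(cos 0° + i sin 0°)
= 1953125


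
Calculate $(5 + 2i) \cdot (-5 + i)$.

(a1*a2 - b1*b2) + (a1*b2 + b1*a2)i
= (-25 - 2) + (5 + (-10))i
= -27 - 5i


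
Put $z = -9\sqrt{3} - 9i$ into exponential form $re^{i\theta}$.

r = |z| = sqrt((-9*sqrt(3))^2 + (-9)^2) = sqrt(243 + 81) = sqrt(324) = 18
θ = arctan(b/a) = arctan(-9/-15.5885) (quadrant-adjusted) = -150° = -5π/6
z = 18e^(-i*5π/6)


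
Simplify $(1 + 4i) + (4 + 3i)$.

(1 + 4) + (4 + 3)i = 5 + 7i


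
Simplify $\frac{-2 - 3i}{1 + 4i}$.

Multiply numerator and denominator by conjugate (1 - 4i):
= (-2 - 3i)(1 - 4i) / (1^2 + 4^2)
= (-14 + 5i) / 17
= -14/17 + (5/17)i


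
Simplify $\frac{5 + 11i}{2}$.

Divisor is real, so divide each part by 2:
= 5/2 + (11/2)i


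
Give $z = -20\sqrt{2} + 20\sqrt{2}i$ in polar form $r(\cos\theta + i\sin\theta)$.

r = |z| = sqrt(a^2 + b^2) = sqrt((-20*sqrt(2))^2 + (20*sqrt(2))^2) = sqrt(800 + 800) = sqrt(1600) = 40
θ = arctan(b/a) = arctan(28.2843/-28.2843) (quadrant-adjusted) = 135°
z = 40(cos 135° + i sin 135°)


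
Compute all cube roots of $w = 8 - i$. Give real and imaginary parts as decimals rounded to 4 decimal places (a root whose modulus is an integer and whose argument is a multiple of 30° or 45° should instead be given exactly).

|w| = sqrt(65) ≈ 8.062258, arg(w) ≈ 352.874984°
Root modulus = sqrt(65)^(1/3) ≈ 2.005175
Root arguments: θ_k = (arg(w) + 360°k)/3 for k = 0, 1, ..., 2
Compute each root as (root modulus)(cos θ_k + i sin θ_k) using full-precision intermediates, then round to 4 decimal places.
Roots: -0.9298 + 1.7766i, -1.0737 - 1.6935i, 2.0035 - 0.0831i


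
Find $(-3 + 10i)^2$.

(a + bi)^2 = a^2 - b^2 + 2abi
= (-3)^2 - 10^2 + 2*(-3)*10i
= -91 - 60i


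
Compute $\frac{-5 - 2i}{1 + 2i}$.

Multiply numerator and denominator by conjugate (1 - 2i):
= (-5 - 2i)(1 - 2i) / (1^2 + 2^2)
= (-9 + 8i) / 5
= -9/5 + (8/5)i


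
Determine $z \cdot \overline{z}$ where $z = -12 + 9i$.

z * conjugate(z) = |z|^2 = a^2 + b^2
= (-12)^2 + 9^2 = 225


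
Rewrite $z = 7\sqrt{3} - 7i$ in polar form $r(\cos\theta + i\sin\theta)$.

r = |z| = sqrt(a^2 + b^2) = sqrt((7*sqrt(3))^2 + (-7)^2) = sqrt(147 + 49) = sqrt(196) = 14
θ = arctan(b/a) = arctan(-7/12.1244) (quadrant-adjusted) = 330°
z = 14(cos 330° + i sin 330°)


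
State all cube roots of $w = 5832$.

|w| = 5832, arg(w) = 0°
Root modulus = 5832^(1/3) = 18
Root arguments: θ_k = (0° + 360°k)/3 for k = 0, 1, ..., 2
Roots: 18, -9 + 9*sqrt(3)i, -9 - 9*sqrt(3)i


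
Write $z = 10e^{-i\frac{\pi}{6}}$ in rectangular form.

a = r cos θ = 10 * sqrt(3)/2 = 5*sqrt(3)
b = r sin θ = 10 * -1/2 = -5
z = 5*sqrt(3) - 5i


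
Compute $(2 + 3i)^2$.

(a + bi)^2 = a^2 - b^2 + 2abi
= 2^2 - 3^2 + 2*2*3i
= -5 + 12i


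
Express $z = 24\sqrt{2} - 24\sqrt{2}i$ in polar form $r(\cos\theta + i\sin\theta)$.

r = |z| = sqrt(a^2 + b^2) = sqrt((24*sqrt(2))^2 + (-24*sqrt(2))^2) = sqrt(1152 + 1152) = sqrt(2304) = 48
θ = arctan(b/a) = arctan(-33.9411/33.9411) (quadrant-adjusted) = 315°
z = 48(cos 315° + i sin 315°)


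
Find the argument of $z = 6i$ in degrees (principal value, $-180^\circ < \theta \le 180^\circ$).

a = 0 and b > 0, so z lies on the positive imaginary axis: θ = 90°


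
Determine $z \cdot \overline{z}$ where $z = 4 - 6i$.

z * conjugate(z) = |z|^2 = a^2 + b^2
= 4^2 + (-6)^2 = 52


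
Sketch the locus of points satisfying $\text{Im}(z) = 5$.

Im(z) = y where z = x + yi; the equation y = 5 is satisfied by all points with that y-coordinate
Locus: Horizontal line y = 5


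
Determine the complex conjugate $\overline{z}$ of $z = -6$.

If z = a + bi, then conjugate(z) = a - bi
conjugate(-6) = -6


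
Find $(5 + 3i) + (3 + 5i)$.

(5 + 3) + (3 + 5)i = 8 + 8i


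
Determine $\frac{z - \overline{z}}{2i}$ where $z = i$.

z - conjugate(z) = 2bi
(z - conjugate(z))/(2i) = 2bi/(2i) = b = 1


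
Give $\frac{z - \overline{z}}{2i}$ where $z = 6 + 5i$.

z - conjugate(z) = 2bi
(z - conjugate(z))/(2i) = 2bi/(2i) = b = 5


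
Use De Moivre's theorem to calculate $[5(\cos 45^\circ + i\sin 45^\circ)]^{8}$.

By De Moivre: z^n = r^n(cos(nθ) + i sin(nθ))
= 5^8(cos(8*45°) + i sin(8*45°))
= 390625(cos 0° + i sin 0°)
= 390625


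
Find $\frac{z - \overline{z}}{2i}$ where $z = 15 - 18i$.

z - conjugate(z) = 2bi
(z - conjugate(z))/(2i) = 2bi/(2i) = b = -18


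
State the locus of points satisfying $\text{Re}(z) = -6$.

Re(z) = x where z = x + yi; the equation x = -6 is satisfied by all points with that x-coordinate
Locus: Vertical line x = -6


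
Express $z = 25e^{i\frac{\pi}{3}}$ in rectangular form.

a = r cos θ = 25 * 1/2 = 25/2
b = r sin θ = 25 * sqrt(3)/2 = 25*sqrt(3)/2
z = 25/2 + (25*sqrt(3)/2)i


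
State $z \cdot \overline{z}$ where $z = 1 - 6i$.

z * conjugate(z) = |z|^2 = a^2 + b^2
= 1^2 + (-6)^2 = 37


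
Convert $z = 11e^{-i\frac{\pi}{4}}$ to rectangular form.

a = r cos θ = 11 * sqrt(2)/2 = 11*sqrt(2)/2
b = r sin θ = 11 * -sqrt(2)/2 = -11*sqrt(2)/2
z = 11*sqrt(2)/2 - (11*sqrt(2)/2)i


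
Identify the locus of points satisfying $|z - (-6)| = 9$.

|z - z0| = r describes a circle centered at z0 with radius r
Here z0 = -6 and r = 9
Locus: Circle centered at (-6, 0) with radius 9


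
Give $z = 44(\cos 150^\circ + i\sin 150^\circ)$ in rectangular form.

a = r cos θ = 44 * -sqrt(3)/2 = -22*sqrt(3)
b = r sin θ = 44 * 1/2 = 22
z = -22*sqrt(3) + 22i


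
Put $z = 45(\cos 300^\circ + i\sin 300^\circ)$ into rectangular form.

a = r cos θ = 45 * 1/2 = 45/2
b = r sin θ = 45 * -sqrt(3)/2 = -45*sqrt(3)/2
z = 45/2 - (45*sqrt(3)/2)i


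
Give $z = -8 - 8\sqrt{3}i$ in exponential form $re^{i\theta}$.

r = |z| = sqrt((-8)^2 + (-8*sqrt(3))^2) = sqrt(64 + 192) = sqrt(256) = 16
θ = arctan(b/a) = arctan(-13.8564/-8) (quadrant-adjusted) = -120° = -2π/3
z = 16e^(-i*2π/3)


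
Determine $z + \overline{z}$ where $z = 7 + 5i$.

z + conjugate(z) = (a + bi) + (a - bi) = 2a
= 2 * 7 = 14


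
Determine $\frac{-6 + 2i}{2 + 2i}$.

Multiply numerator and denominator by conjugate (2 - 2i):
= (-6 + 2i)(2 - 2i) / (2^2 + 2^2)
= (-8 + 16i) / 8
= -1 + 2i


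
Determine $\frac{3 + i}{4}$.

Divisor is real, so divide each part by 4:
= 3/4 + (1/4)i


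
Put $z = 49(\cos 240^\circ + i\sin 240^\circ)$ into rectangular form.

a = r cos θ = 49 * -1/2 = -49/2
b = r sin θ = 49 * -sqrt(3)/2 = -49*sqrt(3)/2
z = -49/2 - (49*sqrt(3)/2)i


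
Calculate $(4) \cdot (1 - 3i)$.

(a1*a2 - b1*b2) + (a1*b2 + b1*a2)i
= (4 - 0) + (-12 + 0)i
= 4 - 12i


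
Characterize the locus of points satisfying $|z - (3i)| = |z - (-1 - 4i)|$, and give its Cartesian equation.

|z - z1| = |z - z2| means z is equidistant from z1 and z2,
i.e. the perpendicular bisector of the segment from (0, 3) to (-1, -4) (midpoint (-1/2, -1/2)).
With z = x + yi, square both sides:
(x - 0)^2 + (y - 3)^2 = (x - (-1))^2 + (y - (-4))^2
The x^2 and y^2 terms cancel: -2x + (-14)y = 17 - 9 = 8
Simplify: x + 7y = -4
Locus: Perpendicular bisector of the segment from (0, 3) to (-1, -4): the line x + 7y = -4


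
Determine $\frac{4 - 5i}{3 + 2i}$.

Multiply numerator and denominator by conjugate (3 - 2i):
= (4 - 5i)(3 - 2i) / (3^2 + 2^2)
= (2 - 23i) / 13
= 2/13 - (23/13)i


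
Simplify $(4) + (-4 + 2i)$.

(4 + (-4)) + (0 + 2)i = 2i


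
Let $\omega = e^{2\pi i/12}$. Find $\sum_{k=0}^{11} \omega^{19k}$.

Let ζ = ω^19 = e^(2πi·19/12). Since 12 ∤ 19, ζ ≠ 1.
Sum = Σ_{k=0}^{11} ζ^k = (ζ^12 - 1)/(ζ - 1) = (ω^{19·12} - 1)/(ζ - 1) = (1 - 1)/(ζ - 1) = 0


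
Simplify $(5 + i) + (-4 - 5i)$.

(5 + (-4)) + (1 + (-5))i = 1 - 4i


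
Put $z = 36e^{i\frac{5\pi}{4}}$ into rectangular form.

a = r cos θ = 36 * -sqrt(2)/2 = -18*sqrt(2)
b = r sin θ = 36 * -sqrt(2)/2 = -18*sqrt(2)
z = -18*sqrt(2) - 18*sqrt(2)i


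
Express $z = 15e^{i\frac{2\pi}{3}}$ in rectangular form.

a = r cos θ = 15 * -1/2 = -15/2
b = r sin θ = 15 * sqrt(3)/2 = 15*sqrt(3)/2
z = -15/2 + (15*sqrt(3)/2)i


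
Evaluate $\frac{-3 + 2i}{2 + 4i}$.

Multiply numerator and denominator by conjugate (2 - 4i):
= (-3 + 2i)(2 - 4i) / (2^2 + 4^2)
= (2 + 16i) / 20
Divide through by 2: (1 + 8i) / 10
= 1/10 + (4/5)i


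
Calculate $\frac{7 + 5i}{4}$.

Divisor is real, so divide each part by 4:
= 7/4 + (5/4)i


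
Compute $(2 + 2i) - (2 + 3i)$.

(2 - 2) + (2 - 3)i = -i


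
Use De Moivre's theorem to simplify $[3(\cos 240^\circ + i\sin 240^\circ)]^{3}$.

By De Moivre: z^n = r^n(cos(nθ) + i sin(nθ))
= 3^3(cos(3*240°) + i sin(3*240°))
= 27(cos 0° + i sin 0°)
= 27


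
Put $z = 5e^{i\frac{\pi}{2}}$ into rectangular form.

a = r cos θ = 5 * 0 = 0
b = r sin θ = 5 * 1 = 5
z = 5i


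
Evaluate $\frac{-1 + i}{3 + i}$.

Multiply numerator and denominator by conjugate (3 - i):
= (-1 + i)(3 - i) / (3^2 + 1^2)
= (-2 + 4i) / 10
Divide through by 2: (-1 + 2i) / 5
= -1/5 + (2/5)i


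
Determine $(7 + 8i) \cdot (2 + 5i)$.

(a1*a2 - b1*b2) + (a1*b2 + b1*a2)i
= (14 - 40) + (35 + 16)i
= -26 + 51i


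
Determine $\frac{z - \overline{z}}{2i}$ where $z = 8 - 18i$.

z - conjugate(z) = 2bi
(z - conjugate(z))/(2i) = 2bi/(2i) = b = -18


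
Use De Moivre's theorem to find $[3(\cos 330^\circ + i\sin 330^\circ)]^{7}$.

By De Moivre: z^n = r^n(cos(nθ) + i sin(nθ))
= 3^7(cos(7*330°) + i sin(7*330°))
= 2187(cos 150° + i sin 150°)
= -2187*sqrt(3)/2 + (2187/2)i


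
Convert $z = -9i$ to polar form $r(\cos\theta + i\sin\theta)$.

r = |z| = sqrt(a^2 + b^2) = sqrt((0)^2 + (-9)^2) = sqrt(0 + 81) = sqrt(81) = 9
a = 0 and b < 0, so z lies on the negative imaginary axis: θ = 270°
z = 9(cos 270° + i sin 270°)


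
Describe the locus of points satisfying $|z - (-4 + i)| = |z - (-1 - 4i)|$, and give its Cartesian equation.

|z - z1| = |z - z2| means z is equidistant from z1 and z2,
i.e. the perpendicular bisector of the segment from (-4, 1) to (-1, -4) (midpoint (-5/2, -3/2)).
With z = x + yi, square both sides:
(x - (-4))^2 + (y - 1)^2 = (x - (-1))^2 + (y - (-4))^2
The x^2 and y^2 terms cancel: 6x + (-10)y = 17 - 17 = 0
Simplify: 3x - 5y = 0
Locus: Perpendicular bisector of the segment from (-4, 1) to (-1, -4): the line 3x - 5y = 0


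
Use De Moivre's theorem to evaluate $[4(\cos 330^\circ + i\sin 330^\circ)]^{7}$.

By De Moivre: z^n = r^n(cos(nθ) + i sin(nθ))
= 4^7(cos(7*330°) + i sin(7*330°))
= 16384(cos 150° + i sin 150°)
= -8192*sqrt(3) + 8192i


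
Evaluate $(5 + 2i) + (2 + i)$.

(5 + 2) + (2 + 1)i = 7 + 3i


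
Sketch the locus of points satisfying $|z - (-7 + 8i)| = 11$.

|z - z0| = r describes a circle centered at z0 with radius r
Here z0 = -7 + 8i and r = 11
Locus: Circle centered at (-7, 8) with radius 11


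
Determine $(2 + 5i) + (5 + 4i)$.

(2 + 5) + (5 + 4)i = 7 + 9i


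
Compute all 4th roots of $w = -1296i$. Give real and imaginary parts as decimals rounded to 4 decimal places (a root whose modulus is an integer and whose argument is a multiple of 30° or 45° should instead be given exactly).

|w| = 1296, arg(w) = 270°
Root modulus = 1296^(1/4) = 6
Root arguments: θ_k = (270° + 360°k)/4 for k = 0, 1, ..., 3
Compute each root as (root modulus)(cos θ_k + i sin θ_k) using full-precision intermediates, then round to 4 decimal places.
Roots: 2.2961 + 5.5433i, -5.5433 + 2.2961i, -2.2961 - 5.5433i, 5.5433 - 2.2961i


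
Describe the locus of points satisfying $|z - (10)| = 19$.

|z - z0| = r describes a circle centered at z0 with radius r
Here z0 = 10 and r = 19
Locus: Circle centered at (10, 0) with radius 19


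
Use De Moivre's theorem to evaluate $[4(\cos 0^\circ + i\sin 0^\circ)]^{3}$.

By De Moivre: z^n = r^n(cos(nθ) + i sin(nθ))
= 4^3(cos(3*0°) + i sin(3*0°))
= 64(cos 0° + i sin 0°)
= 64


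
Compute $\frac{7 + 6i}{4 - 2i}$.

Multiply numerator and denominator by conjugate (4 + 2i):
= (7 + 6i)(4 + 2i) / (4^2 + (-2)^2)
= (16 + 38i) / 20
Divide through by 2: (8 + 19i) / 10
= 4/5 + (19/10)i


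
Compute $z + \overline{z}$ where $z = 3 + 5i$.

z + conjugate(z) = (a + bi) + (a - bi) = 2a
= 2 * 3 = 6


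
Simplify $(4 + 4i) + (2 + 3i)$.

(4 + 2) + (4 + 3)i = 6 + 7i


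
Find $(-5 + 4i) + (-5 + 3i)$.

(-5 + (-5)) + (4 + 3)i = -10 + 7i


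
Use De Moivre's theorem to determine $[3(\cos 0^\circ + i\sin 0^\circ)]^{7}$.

By De Moivre: z^n = r^n(cos(nθ) + i sin(nθ))
= 3^7(cos(7*0°) + i sin(7*0°))
= 2187(cos 0° + i sin 0°)
= 2187


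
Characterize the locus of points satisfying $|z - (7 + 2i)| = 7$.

|z - z0| = r describes a circle centered at z0 with radius r
Here z0 = 7 + 2i and r = 7
Locus: Circle centered at (7, 2) with radius 7


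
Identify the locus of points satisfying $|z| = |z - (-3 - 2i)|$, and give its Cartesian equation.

|z - z1| = |z - z2| means z is equidistant from z1 and z2,
i.e. the perpendicular bisector of the segment from (0, 0) to (-3, -2) (midpoint (-3/2, -1)).
With z = x + yi, square both sides:
(x - 0)^2 + (y - 0)^2 = (x - (-3))^2 + (y - (-2))^2
The x^2 and y^2 terms cancel: -6x + (-4)y = 13 - 0 = 13
Simplify: 6x + 4y = -13
Locus: Perpendicular bisector of the segment from (0, 0) to (-3, -2): the line 6x + 4y = -13


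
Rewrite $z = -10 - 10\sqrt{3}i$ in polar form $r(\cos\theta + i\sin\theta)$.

r = |z| = sqrt(a^2 + b^2) = sqrt((-10)^2 + (-10*sqrt(3))^2) = sqrt(100 + 300) = sqrt(400) = 20
θ = arctan(b/a) = arctan(-17.3205/-10) (quadrant-adjusted) = 240°
z = 20(cos 240° + i sin 240°)


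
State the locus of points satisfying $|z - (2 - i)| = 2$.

|z - z0| = r describes a circle centered at z0 with radius r
Here z0 = 2 - i and r = 2
Locus: Circle centered at (2, -1) with radius 2


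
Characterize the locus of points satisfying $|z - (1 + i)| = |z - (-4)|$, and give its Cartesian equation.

|z - z1| = |z - z2| means z is equidistant from z1 and z2,
i.e. the perpendicular bisector of the segment from (1, 1) to (-4, 0) (midpoint (-3/2, 1/2)).
With z = x + yi, square both sides:
(x - 1)^2 + (y - 1)^2 = (x - (-4))^2 + (y - 0)^2
The x^2 and y^2 terms cancel: -10x + (-2)y = 16 - 2 = 14
Simplify: 5x + y = -7
Locus: Perpendicular bisector of the segment from (1, 1) to (-4, 0): the line 5x + y = -7


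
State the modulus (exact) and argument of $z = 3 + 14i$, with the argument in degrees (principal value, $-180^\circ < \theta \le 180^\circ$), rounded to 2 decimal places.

|z| = sqrt(3^2 + 14^2) = sqrt(205)
arg(z) = arctan(b/a) = arctan(14/3) (quadrant-adjusted) = 77.91°


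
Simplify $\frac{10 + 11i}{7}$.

Divisor is real, so divide each part by 7:
= 10/7 + (11/7)i


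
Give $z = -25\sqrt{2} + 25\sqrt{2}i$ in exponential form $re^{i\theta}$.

r = |z| = sqrt((-25*sqrt(2))^2 + (25*sqrt(2))^2) = sqrt(1250 + 1250) = sqrt(2500) = 50
θ = arctan(b/a) = arctan(35.3553/-35.3553) (quadrant-adjusted) = 135° = 3π/4
z = 50e^(i*3π/4)


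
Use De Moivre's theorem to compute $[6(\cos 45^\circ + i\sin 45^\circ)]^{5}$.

By De Moivre: z^n = r^n(cos(nθ) + i sin(nθ))
= 6^5(cos(5*45°) + i sin(5*45°))
= 7776(cos 225° + i sin 225°)
= -3888*sqrt(2) - 3888*sqrt(2)i


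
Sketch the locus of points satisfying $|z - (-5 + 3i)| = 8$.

|z - z0| = r describes a circle centered at z0 with radius r
Here z0 = -5 + 3i and r = 8
Locus: Circle centered at (-5, 3) with radius 8


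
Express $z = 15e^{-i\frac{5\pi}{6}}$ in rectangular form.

a = r cos θ = 15 * -sqrt(3)/2 = -15*sqrt(3)/2
b = r sin θ = 15 * -1/2 = -15/2
z = -15*sqrt(3)/2 - (15/2)i


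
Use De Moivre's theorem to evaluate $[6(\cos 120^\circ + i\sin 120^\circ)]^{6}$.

By De Moivre: z^n = r^n(cos(nθ) + i sin(nθ))
= 6^6(cos(6*120°) + i sin(6*120°))
= 46656(cos 0° + i sin 0°)
= 46656


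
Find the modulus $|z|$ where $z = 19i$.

|z| = sqrt(a^2 + b^2) = sqrt(0^2 + 19^2) = sqrt(361) = 19


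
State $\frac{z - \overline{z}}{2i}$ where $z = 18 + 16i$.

z - conjugate(z) = 2bi
(z - conjugate(z))/(2i) = 2bi/(2i) = b = 16


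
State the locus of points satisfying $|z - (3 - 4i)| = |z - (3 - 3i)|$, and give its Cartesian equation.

|z - z1| = |z - z2| means z is equidistant from z1 and z2,
i.e. the perpendicular bisector of the segment from (3, -4) to (3, -3) (midpoint (3, -7/2)).
With z = x + yi, square both sides:
(x - 3)^2 + (y - (-4))^2 = (x - 3)^2 + (y - (-3))^2
The x^2 and y^2 terms cancel: 0x + 2y = 18 - 25 = -7
Simplify: y = -7/2
Locus: Perpendicular bisector of the segment from (3, -4) to (3, -3): the line y = -7/2


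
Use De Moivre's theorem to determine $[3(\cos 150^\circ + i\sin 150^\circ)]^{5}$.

By De Moivre: z^n = r^n(cos(nθ) + i sin(nθ))
= 3^5(cos(5*150°) + i sin(5*150°))
= 243(cos 30° + i sin 30°)
= 243*sqrt(3)/2 + (243/2)i


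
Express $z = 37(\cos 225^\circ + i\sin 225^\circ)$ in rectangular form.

a = r cos θ = 37 * -sqrt(2)/2 = -37*sqrt(2)/2
b = r sin θ = 37 * -sqrt(2)/2 = -37*sqrt(2)/2
z = -37*sqrt(2)/2 - (37*sqrt(2)/2)i


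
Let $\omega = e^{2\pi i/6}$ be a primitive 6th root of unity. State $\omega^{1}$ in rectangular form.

ω^1 = e^(2πi·1/6) = e^(i·1π/3)
= cos(1π/3) + i sin(1π/3)
= 1/2 + (sqrt(3)/2)i


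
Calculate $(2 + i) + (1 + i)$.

(2 + 1) + (1 + 1)i = 3 + 2i


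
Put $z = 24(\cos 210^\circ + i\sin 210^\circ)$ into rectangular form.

a = r cos θ = 24 * -sqrt(3)/2 = -12*sqrt(3)
b = r sin θ = 24 * -1/2 = -12
z = -12*sqrt(3) - 12i


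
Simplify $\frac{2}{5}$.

Divisor is real, so divide each part by 5:
= 2/5


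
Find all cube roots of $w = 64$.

|w| = 64, arg(w) = 0°
Root modulus = 64^(1/3) = 4
Root arguments: θ_k = (0° + 360°k)/3 for k = 0, 1, ..., 2
Roots: 4, -2 + 2*sqrt(3)i, -2 - 2*sqrt(3)i


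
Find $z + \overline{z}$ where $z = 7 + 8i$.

z + conjugate(z) = (a + bi) + (a - bi) = 2a
= 2 * 7 = 14


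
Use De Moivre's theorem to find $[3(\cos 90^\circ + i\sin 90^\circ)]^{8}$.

By De Moivre: z^n = r^n(cos(nθ) + i sin(nθ))
= 3^8(cos(8*90°) + i sin(8*90°))
= 6561(cos 0° + i sin 0°)
= 6561


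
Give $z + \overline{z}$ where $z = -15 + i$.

z + conjugate(z) = (a + bi) + (a - bi) = 2a
= 2 * (-15) = -30


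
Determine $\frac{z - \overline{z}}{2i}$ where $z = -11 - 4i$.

z - conjugate(z) = 2bi
(z - conjugate(z))/(2i) = 2bi/(2i) = b = -4


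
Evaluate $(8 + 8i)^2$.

(a + bi)^2 = a^2 - b^2 + 2abi
= 8^2 - 8^2 + 2*8*8i
= 128i


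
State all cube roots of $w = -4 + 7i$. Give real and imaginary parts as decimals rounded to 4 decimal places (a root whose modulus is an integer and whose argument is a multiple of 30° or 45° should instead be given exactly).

|w| = sqrt(65) ≈ 8.062258, arg(w) ≈ 119.744881°
Root modulus = sqrt(65)^(1/3) ≈ 2.005175
Root arguments: θ_k = (arg(w) + 360°k)/3 for k = 0, 1, ..., 2
Compute each root as (root modulus)(cos θ_k + i sin θ_k) using full-precision intermediates, then round to 4 decimal places.
Roots: 1.5380 + 1.2866i, -1.8832 + 0.6886i, 0.3453 - 1.9752i


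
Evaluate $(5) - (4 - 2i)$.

(5 - 4) + (0 - (-2))i = 1 + 2i


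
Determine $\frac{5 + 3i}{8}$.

Divisor is real, so divide each part by 8:
= 5/8 + (3/8)i


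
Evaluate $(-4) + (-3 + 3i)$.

(-4 + (-3)) + (0 + 3)i = -7 + 3i


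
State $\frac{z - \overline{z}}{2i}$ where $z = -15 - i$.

z - conjugate(z) = 2bi
(z - conjugate(z))/(2i) = 2bi/(2i) = b = -1


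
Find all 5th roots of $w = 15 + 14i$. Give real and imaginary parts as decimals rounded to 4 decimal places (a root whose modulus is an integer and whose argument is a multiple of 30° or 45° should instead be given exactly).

|w| = sqrt(421) ≈ 20.518285, arg(w) ≈ 43.025066°
Root modulus = sqrt(421)^(1/5) ≈ 1.829904
Root arguments: θ_k = (arg(w) + 360°k)/5 for k = 0, 1, ..., 4
Compute each root as (root modulus)(cos θ_k + i sin θ_k) using full-precision intermediates, then round to 4 decimal places.
Roots: 1.8093 + 0.2738i, 0.2987 + 1.8054i, -1.6247 + 0.8420i, -1.3028 - 1.2850i, 0.8195 - 1.6361i


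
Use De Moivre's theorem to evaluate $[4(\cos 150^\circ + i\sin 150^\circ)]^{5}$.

By De Moivre: z^n = r^n(cos(nθ) + i sin(nθ))
= 4^5(cos(5*150°) + i sin(5*150°))
= 1024(cos 30° + i sin 30°)
= 512*sqrt(3) + 512i


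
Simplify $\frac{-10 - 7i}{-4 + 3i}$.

Multiply numerator and denominator by conjugate (-4 - 3i):
= (-10 - 7i)(-4 - 3i) / ((-4)^2 + 3^2)
= (19 + 58i) / 25
= 19/25 + (58/25)i


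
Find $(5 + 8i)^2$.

(a + bi)^2 = a^2 - b^2 + 2abi
= 5^2 - 8^2 + 2*5*8i
= -39 + 80i


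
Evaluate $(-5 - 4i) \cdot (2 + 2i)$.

(a1*a2 - b1*b2) + (a1*b2 + b1*a2)i
= (-10 - (-8)) + (-10 + (-8))i
= -2 - 18i


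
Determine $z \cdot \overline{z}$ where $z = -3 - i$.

z * conjugate(z) = |z|^2 = a^2 + b^2
= (-3)^2 + (-1)^2 = 10


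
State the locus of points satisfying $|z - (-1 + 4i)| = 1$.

|z - z0| = r describes a circle centered at z0 with radius r
Here z0 = -1 + 4i and r = 1
Locus: Circle centered at (-1, 4) with radius 1


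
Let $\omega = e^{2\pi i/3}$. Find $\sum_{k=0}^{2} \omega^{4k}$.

Let ζ = ω^4 = e^(2πi·4/3). Since 3 ∤ 4, ζ ≠ 1.
Sum = Σ_{k=0}^{2} ζ^k = (ζ^3 - 1)/(ζ - 1) = (ω^{4·3} - 1)/(ζ - 1) = (1 - 1)/(ζ - 1) = 0


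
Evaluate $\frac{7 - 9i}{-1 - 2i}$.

Multiply numerator and denominator by conjugate (-1 + 2i):
= (7 - 9i)(-1 + 2i) / ((-1)^2 + (-2)^2)
= (11 + 23i) / 5
= 11/5 + (23/5)i


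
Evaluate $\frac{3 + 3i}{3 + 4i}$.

Multiply numerator and denominator by conjugate (3 - 4i):
= (3 + 3i)(3 - 4i) / (3^2 + 4^2)
= (21 - 3i) / 25
= 21/25 - (3/25)i


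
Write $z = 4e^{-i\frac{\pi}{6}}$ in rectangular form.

a = r cos θ = 4 * sqrt(3)/2 = 2*sqrt(3)
b = r sin θ = 4 * -1/2 = -2
z = 2*sqrt(3) - 2i


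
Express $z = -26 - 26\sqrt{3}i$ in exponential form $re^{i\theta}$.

r = |z| = sqrt((-26)^2 + (-26*sqrt(3))^2) = sqrt(676 + 2028) = sqrt(2704) = 52
θ = arctan(b/a) = arctan(-45.0333/-26) (quadrant-adjusted) = -120° = -2π/3
z = 52e^(-i*2π/3)


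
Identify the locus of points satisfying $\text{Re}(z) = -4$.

Re(z) = x where z = x + yi; the equation x = -4 is satisfied by all points with that x-coordinate
Locus: Vertical line x = -4


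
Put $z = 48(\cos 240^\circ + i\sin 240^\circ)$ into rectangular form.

a = r cos θ = 48 * -1/2 = -24
b = r sin θ = 48 * -sqrt(3)/2 = -24*sqrt(3)
z = -24 - 24*sqrt(3)i


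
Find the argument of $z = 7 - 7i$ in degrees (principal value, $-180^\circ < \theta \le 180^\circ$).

θ = arctan(b/a) = arctan(-7/7) (quadrant-adjusted) = -45°


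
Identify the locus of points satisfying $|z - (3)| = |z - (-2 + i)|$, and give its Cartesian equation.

|z - z1| = |z - z2| means z is equidistant from z1 and z2,
i.e. the perpendicular bisector of the segment from (3, 0) to (-2, 1) (midpoint (1/2, 1/2)).
With z = x + yi, square both sides:
(x - 3)^2 + (y - 0)^2 = (x - (-2))^2 + (y - 1)^2
The x^2 and y^2 terms cancel: -10x + 2y = 5 - 9 = -4
Simplify: 5x - y = 2
Locus: Perpendicular bisector of the segment from (3, 0) to (-2, 1): the line 5x - y = 2


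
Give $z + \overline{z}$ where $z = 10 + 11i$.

z + conjugate(z) = (a + bi) + (a - bi) = 2a
= 2 * 10 = 20


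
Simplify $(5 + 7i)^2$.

(a + bi)^2 = a^2 - b^2 + 2abi
= 5^2 - 7^2 + 2*5*7i
= -24 + 70i


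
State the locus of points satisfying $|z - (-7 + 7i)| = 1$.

|z - z0| = r describes a circle centered at z0 with radius r
Here z0 = -7 + 7i and r = 1
Locus: Circle centered at (-7, 7) with radius 1


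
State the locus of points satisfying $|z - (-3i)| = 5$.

|z - z0| = r describes a circle centered at z0 with radius r
Here z0 = -3i and r = 5
Locus: Circle centered at (0, -3) with radius 5


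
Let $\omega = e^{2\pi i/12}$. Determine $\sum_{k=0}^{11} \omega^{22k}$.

Let ζ = ω^22 = e^(2πi·22/12). Since 12 ∤ 22, ζ ≠ 1.
Sum = Σ_{k=0}^{11} ζ^k = (ζ^12 - 1)/(ζ - 1) = (ω^{22·12} - 1)/(ζ - 1) = (1 - 1)/(ζ - 1) = 0


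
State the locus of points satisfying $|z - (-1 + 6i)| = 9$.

|z - z0| = r describes a circle centered at z0 with radius r
Here z0 = -1 + 6i and r = 9
Locus: Circle centered at (-1, 6) with radius 9


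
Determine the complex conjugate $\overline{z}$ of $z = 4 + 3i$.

If z = a + bi, then conjugate(z) = a - bi
conjugate(4 + 3i) = 4 - 3i


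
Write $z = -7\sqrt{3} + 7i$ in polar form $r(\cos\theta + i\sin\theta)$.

r = |z| = sqrt(a^2 + b^2) = sqrt((-7*sqrt(3))^2 + (7)^2) = sqrt(147 + 49) = sqrt(196) = 14
θ = arctan(b/a) = arctan(7/-12.1244) (quadrant-adjusted) = 150°
z = 14(cos 150° + i sin 150°)


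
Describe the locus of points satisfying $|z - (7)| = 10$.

|z - z0| = r describes a circle centered at z0 with radius r
Here z0 = 7 and r = 10
Locus: Circle centered at (7, 0) with radius 10


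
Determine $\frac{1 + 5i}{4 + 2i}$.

Multiply numerator and denominator by conjugate (4 - 2i):
= (1 + 5i)(4 - 2i) / (4^2 + 2^2)
= (14 + 18i) / 20
Divide through by 2: (7 + 9i) / 10
= 7/10 + (9/10)i


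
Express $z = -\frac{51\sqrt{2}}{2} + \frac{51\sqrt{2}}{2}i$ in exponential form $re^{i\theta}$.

r = |z| = sqrt((-51*sqrt(2)/2)^2 + (51*sqrt(2)/2)^2) = sqrt(2601/2 + 2601/2) = sqrt(2601) = 51
θ = arctan(b/a) = arctan(36.0624/-36.0624) (quadrant-adjusted) = 135° = 3π/4
z = 51e^(i*3π/4)


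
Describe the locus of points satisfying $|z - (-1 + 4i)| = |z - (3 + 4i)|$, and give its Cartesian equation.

|z - z1| = |z - z2| means z is equidistant from z1 and z2,
i.e. the perpendicular bisector of the segment from (-1, 4) to (3, 4) (midpoint (1, 4)).
With z = x + yi, square both sides:
(x - (-1))^2 + (y - 4)^2 = (x - 3)^2 + (y - 4)^2
The x^2 and y^2 terms cancel: 8x + 0y = 25 - 17 = 8
Simplify: x = 1
Locus: Perpendicular bisector of the segment from (-1, 4) to (3, 4): the line x = 1


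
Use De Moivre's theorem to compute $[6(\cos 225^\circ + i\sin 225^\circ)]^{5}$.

By De Moivre: z^n = r^n(cos(nθ) + i sin(nθ))
= 6^5(cos(5*225°) + i sin(5*225°))
= 7776(cos 45° + i sin 45°)
= 3888*sqrt(2) + 3888*sqrt(2)i


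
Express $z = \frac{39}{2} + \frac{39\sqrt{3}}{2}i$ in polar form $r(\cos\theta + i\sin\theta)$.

r = |z| = sqrt(a^2 + b^2) = sqrt((39/2)^2 + (39*sqrt(3)/2)^2) = sqrt(1521/4 + 4563/4) = sqrt(1521) = 39
θ = arctan(b/a) = arctan(33.775/19.5) (quadrant-adjusted) = 60°
z = 39(cos 60° + i sin 60°)


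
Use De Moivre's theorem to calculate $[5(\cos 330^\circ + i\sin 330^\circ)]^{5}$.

By De Moivre: z^n = r^n(cos(nθ) + i sin(nθ))
= 5^5(cos(5*330°) + i sin(5*330°))
= 3125(cos 210° + i sin 210°)
= -3125*sqrt(3)/2 - (3125/2)i


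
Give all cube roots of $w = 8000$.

|w| = 8000, arg(w) = 0°
Root modulus = 8000^(1/3) = 20
Root arguments: θ_k = (0° + 360°k)/3 for k = 0, 1, ..., 2
Roots: 20, -10 + 10*sqrt(3)i, -10 - 10*sqrt(3)i


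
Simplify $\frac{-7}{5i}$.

Multiply numerator and denominator by conjugate (-5i):
= (-7)(-5i) / (0^2 + 5^2)
= (35i) / 25
Divide through by 5: (7i) / 5
= 0 + (7/5)i


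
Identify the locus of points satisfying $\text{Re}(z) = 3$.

Re(z) = x where z = x + yi; the equation x = 3 is satisfied by all points with that x-coordinate
Locus: Vertical line x = 3


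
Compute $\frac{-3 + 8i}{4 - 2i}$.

Multiply numerator and denominator by conjugate (4 + 2i):
= (-3 + 8i)(4 + 2i) / (4^2 + (-2)^2)
= (-28 + 26i) / 20
Divide through by 2: (-14 + 13i) / 10
= -7/5 + (13/10)i
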